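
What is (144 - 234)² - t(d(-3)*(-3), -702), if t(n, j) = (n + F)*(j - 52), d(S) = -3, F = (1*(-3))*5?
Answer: 3576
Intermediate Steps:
F = -15 (F = -3*5 = -15)
t(n, j) = (-52 + j)*(-15 + n) (t(n, j) = (n - 15)*(j - 52) = (-15 + n)*(-52 + j) = (-52 + j)*(-15 + n))
(144 - 234)² - t(d(-3)*(-3), -702) = (144 - 234)² - (780 - (-156)*(-3) - 15*(-702) - (-2106)*(-3)) = (-90)² - (780 - 52*9 + 10530 - 702*9) = 8100 - (780 - 468 + 10530 - 6318) = 8100 - 1*4524 = 8100 - 4524 = 3576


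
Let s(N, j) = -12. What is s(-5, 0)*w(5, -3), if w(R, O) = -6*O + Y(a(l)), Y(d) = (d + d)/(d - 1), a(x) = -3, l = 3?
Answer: -234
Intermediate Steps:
Y(d) = 2*d/(-1 + d) (Y(d) = (2*d)/(-1 + d) = 2*d/(-1 + d))
w(R, O) = 3/2 - 6*O (w(R, O) = -6*O + 2*(-3)/(-1 - 3) = -6*O + 2*(-3)/(-4) = -6*O + 2*(-3)*(-¼) = -6*O + 3/2 = 3/2 - 6*O)
s(-5, 0)*w(5, -3) = -12*(3/2 - 6*(-3)) = -12*(3/2 + 18) = -12*39/2 = -234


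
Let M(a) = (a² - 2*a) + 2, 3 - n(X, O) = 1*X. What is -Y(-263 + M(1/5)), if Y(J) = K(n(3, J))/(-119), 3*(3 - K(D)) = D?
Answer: 3/119 ≈ 0.025210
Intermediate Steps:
n(X, O) = 3 - X
K(D) = 3 - D/3
M(a) = 2 + a² - 2*a
Y(J) = -3/119 (Y(J) = (3 - (3 - 1*3)/3)/(-119) = (3 - (3 - 3)/3)*(-1/119) = (3 - ⅓*0)*(-1/119) = (3 + 0)*(-1/119) = 3*(-1/119) = -3/119)
-Y(-263 + M(1/5)) = -1*(-3/119) = 3/119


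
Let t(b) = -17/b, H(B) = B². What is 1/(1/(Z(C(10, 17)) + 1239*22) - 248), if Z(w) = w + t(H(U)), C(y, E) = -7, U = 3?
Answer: -245242/60820007 ≈ -0.0040323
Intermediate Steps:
Z(w) = -17/9 + w (Z(w) = w - 17/(3²) = w - 17/9 = -17/9 + w)
1/(1/(Z(C(10, 17)) + 1239*22) - 248) = 1/(1/((-17/9 - 7) + 1239*22) - 248) = 1/(1/(-80/9 + 27258) - 248) = 1/(1/(245242/9) - 248) = 1/(9/245242 - 248) = 1/(-60820007/245242) = -245242/60820007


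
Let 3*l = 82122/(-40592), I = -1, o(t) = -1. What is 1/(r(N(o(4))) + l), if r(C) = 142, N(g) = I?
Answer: 20296/2868345 ≈ 0.0070759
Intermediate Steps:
N(g) = -1
l = -13687/20296 (l = (82122/(-40592))/3 = (82122*(-1/40592))/3 = (1/3)*(-41061/20296) = -13687/20296 ≈ -0.67437)
1/(r(N(o(4))) + l) = 1/(142 - 13687/20296) = 1/(2868345/20296) = 20296/2868345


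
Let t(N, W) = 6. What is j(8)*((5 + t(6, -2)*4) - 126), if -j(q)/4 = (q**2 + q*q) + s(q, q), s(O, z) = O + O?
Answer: 55872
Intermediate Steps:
s(O, z) = 2*O
j(q) = -8*q - 8*q**2 (j(q) = -4*((q**2 + q*q) + 2*q) = -4*((q**2 + q**2) + 2*q) = -4*(2*q**2 + 2*q) = -4*(2*q + 2*q**2) = -8*q - 8*q**2)
j(8)*((5 + t(6, -2)*4) - 126) = (8*8*(-1 - 1*8))*((5 + 6*4) - 126) = (8*8*(-1 - 8))*((5 + 24) - 126) = (8*8*(-9))*(29 - 126) = -576*(-97) = 55872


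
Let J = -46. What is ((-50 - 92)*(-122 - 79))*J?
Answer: -1312932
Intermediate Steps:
((-50 - 92)*(-122 - 79))*J = ((-50 - 92)*(-122 - 79))*(-46) = -142*(-201)*(-46) = 28542*(-46) = -1312932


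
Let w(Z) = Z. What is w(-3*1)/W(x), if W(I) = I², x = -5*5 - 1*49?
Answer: -3/5476 ≈ -0.00054784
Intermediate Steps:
x = -74 (x = -25 - 49 = -74)
w(-3*1)/W(x) = (-3*1)/((-74)²) = -3/5476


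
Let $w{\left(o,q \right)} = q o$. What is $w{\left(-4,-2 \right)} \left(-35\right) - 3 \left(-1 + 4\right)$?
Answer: $-289$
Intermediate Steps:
$w{\left(o,q \right)} = o q$
$w{\left(-4,-2 \right)} \left(-35\right) - 3 \left(-1 + 4\right) = \left(-4\right) \left(-2\right) \left(-35\right) - 3 \left(-1 + 4\right) = 8 \left(-35\right) - 9 = -280 - 9 = -289$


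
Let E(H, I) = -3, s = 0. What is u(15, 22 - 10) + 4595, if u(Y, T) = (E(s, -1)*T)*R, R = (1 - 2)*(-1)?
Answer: 4559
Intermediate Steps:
R = 1 (R = -1*(-1) = 1)
u(Y, T) = -3*T (u(Y, T) = -3*T*1 = -3*T)
u(15, 22 - 10) + 4595 = -3*(22 - 10) + 4595 = -3*12 + 4595 = -36 + 4595 = 4559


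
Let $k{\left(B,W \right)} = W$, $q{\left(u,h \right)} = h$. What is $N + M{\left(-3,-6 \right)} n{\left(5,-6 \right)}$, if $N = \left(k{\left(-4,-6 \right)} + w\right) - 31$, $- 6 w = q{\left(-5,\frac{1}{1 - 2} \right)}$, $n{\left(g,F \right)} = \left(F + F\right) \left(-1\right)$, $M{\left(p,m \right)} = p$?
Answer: $- \frac{437}{6} \approx -72.833$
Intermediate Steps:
$n{\left(g,F \right)} = - 2 F$ ($n{\left(g,F \right)} = 2 F \left(-1\right) = - 2 F$)
$w = \frac{1}{6}$ ($w = - \frac{1}{6 \left(1 - 2\right)} = - \frac{1}{6 \left(-1\right)} = \left(- \frac{1}{6}\right) \left(-1\right) = \frac{1}{6} \approx 0.16667$)
$N = - \frac{221}{6}$ ($N = \left(-6 + \frac{1}{6}\right) - 31 = - \frac{35}{6} - 31 = - \frac{221}{6} \approx -36.833$)
$N + M{\left(-3,-6 \right)} n{\left(5,-6 \right)} = - \frac{221}{6} - 3 \left(\left(-2\right) \left(-6\right)\right) = - \frac{221}{6} - 36 = - \frac{437}{6}$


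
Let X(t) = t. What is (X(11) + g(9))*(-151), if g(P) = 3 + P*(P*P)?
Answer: -112193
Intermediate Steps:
g(P) = 3 + P³ (g(P) = 3 + P*P² = 3 + P³)
(X(11) + g(9))*(-151) = (11 + (3 + 9³))*(-151) = (11 + (3 + 729))*(-151) = (11 + 732)*(-151) = 743*(-151) = -112193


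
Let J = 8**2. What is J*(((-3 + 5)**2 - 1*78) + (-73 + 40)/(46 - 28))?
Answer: -14560/3 ≈ -4853.3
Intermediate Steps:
J = 64
J*(((-3 + 5)**2 - 1*78) + (-73 + 40)/(46 - 28)) = 64*(((-3 + 5)**2 - 1*78) + (-73 + 40)/(46 - 28)) = 64*((2**2 - 78) - 33/18) = 64*((4 - 78) - 33*1/18) = 64*(-74 - 11/6) = 64*(-455/6) = -14560/3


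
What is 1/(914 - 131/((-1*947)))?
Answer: 947/865689 ≈ 0.0010939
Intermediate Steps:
1/(914 - 131/((-1*947))) = 1/(914 - 131/(-947)) = 1/(914 - 131*(-1/947)) = 1/(914 + 131/947) = 1/(865689/947) = 947/865689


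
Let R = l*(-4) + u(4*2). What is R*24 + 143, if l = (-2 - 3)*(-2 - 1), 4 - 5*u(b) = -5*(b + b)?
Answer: -4469/5 ≈ -893.80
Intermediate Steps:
u(b) = ⅘ + 2*b (u(b) = ⅘ - (-1)*(b + b) = ⅘ - (-1)*2*b = ⅘ - (-2)*b = ⅘ + 2*b)
l = 15 (l = -5*(-3) = 15)
R = -216/5 (R = 15*(-4) + (⅘ + 2*(4*2)) = -60 + (⅘ + 2*8) = -60 + (⅘ + 16) = -60 + 84/5 = -216/5 ≈ -43.200)
R*24 + 143 = -216/5*24 + 143 = -5184/5 + 143 = -4469/5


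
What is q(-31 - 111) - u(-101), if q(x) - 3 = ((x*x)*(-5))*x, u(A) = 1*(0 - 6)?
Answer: 14316449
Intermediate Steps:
u(A) = -6 (u(A) = 1*(-6) = -6)
q(x) = 3 - 5*x³ (q(x) = 3 + ((x*x)*(-5))*x = 3 + (x²*(-5))*x = 3 + (-5*x²)*x = 3 - 5*x³)
q(-31 - 111) - u(-101) = (3 - 5*(-31 - 111)³) - 1*(-6) = (3 - 5*(-142)³) + 6 = (3 - 5*(-2863288)) + 6 = (3 + 14316440) + 6 = 14316443 + 6 = 14316449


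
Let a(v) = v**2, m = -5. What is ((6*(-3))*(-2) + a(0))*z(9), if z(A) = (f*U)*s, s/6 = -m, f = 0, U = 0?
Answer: 0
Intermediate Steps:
s = 30 (s = 6*(-1*(-5)) = 6*5 = 30)
z(A) = 0 (z(A) = (0*0)*30 = 0*30 = 0)
((6*(-3))*(-2) + a(0))*z(9) = ((6*(-3))*(-2) + 0**2)*0 = (-18*(-2) + 0)*0 = (36 + 0)*0 = 36*0 = 0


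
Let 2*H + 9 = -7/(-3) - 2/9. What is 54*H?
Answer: -186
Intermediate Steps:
H = -31/9 (H = -9/2 + (-7/(-3) - 2/9)/2 = -9/2 + (-7*(-⅓) - 2*⅑)/2 = -9/2 + (7/3 - 2/9)/2 = -9/2 + (½)*(19/9) = -9/2 + 19/18 = -31/9 ≈ -3.4444)
54*H = 54*(-31/9) = -186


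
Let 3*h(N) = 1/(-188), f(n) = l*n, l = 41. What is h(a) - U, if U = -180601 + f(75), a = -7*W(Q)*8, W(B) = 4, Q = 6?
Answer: 100124663/564 ≈ 1.7753e+5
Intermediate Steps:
a = -224 (a = -7*4*8 = -28*8 = -224)
f(n) = 41*n
h(N) = -1/564 (h(N) = (⅓)/(-188) = (⅓)*(-1/188) = -1/564)
U = -177526 (U = -180601 + 41*75 = -180601 + 3075 = -177526)
h(a) - U = -1/564 - 1*(-177526) = -1/564 + 177526 = 100124663/564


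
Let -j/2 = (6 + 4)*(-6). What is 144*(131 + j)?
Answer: 36144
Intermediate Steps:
j = 120 (j = -2*(6 + 4)*(-6) = -20*(-6) = -2*(-60) = 120)
144*(131 + j) = 144*(131 + 120) = 144*251 = 36144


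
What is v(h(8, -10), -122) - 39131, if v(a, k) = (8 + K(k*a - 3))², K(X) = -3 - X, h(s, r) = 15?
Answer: 3339113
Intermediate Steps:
v(a, k) = (8 - a*k)² (v(a, k) = (8 + (-3 - (k*a - 3)))² = (8 + (-3 - (a*k - 3)))² = (8 + (-3 - (-3 + a*k)))² = (8 + (-3 + (3 - a*k)))² = (8 - a*k)²)
v(h(8, -10), -122) - 39131 = (-8 + 15*(-122))² - 39131 = (-8 - 1830)² - 39131 = (-1838)² - 39131 = 3378244 - 39131 = 3339113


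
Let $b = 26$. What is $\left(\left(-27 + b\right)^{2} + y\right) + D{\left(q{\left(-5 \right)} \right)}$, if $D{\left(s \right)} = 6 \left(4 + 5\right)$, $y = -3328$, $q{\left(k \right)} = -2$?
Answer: $-3273$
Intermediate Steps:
$D{\left(s \right)} = 54$ ($D{\left(s \right)} = 6 \cdot 9 = 54$)
$\left(\left(-27 + b\right)^{2} + y\right) + D{\left(q{\left(-5 \right)} \right)} = \left(\left(-27 + 26\right)^{2} - 3328\right) + 54 = \left(\left(-1\right)^{2} - 3328\right) + 54 = \left(1 - 3328\right) + 54 = -3327 + 54 = -3273$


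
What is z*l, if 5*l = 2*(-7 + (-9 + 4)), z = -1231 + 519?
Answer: 17088/5 ≈ 3417.6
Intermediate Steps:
z = -712
l = -24/5 (l = (2*(-7 + (-9 + 4)))/5 = (2*(-7 - 5))/5 = (2*(-12))/5 = (⅕)*(-24) = -24/5 ≈ -4.8000)
z*l = -712*(-24/5) = 17088/5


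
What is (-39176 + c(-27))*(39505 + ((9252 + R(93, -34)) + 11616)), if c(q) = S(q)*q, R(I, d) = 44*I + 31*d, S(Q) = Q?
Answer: -2437962717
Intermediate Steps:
R(I, d) = 31*d + 44*I
c(q) = q² (c(q) = q*q = q²)
(-39176 + c(-27))*(39505 + ((9252 + R(93, -34)) + 11616)) = (-39176 + (-27)²)*(39505 + ((9252 + (31*(-34) + 44*93)) + 11616)) = (-39176 + 729)*(39505 + ((9252 + (-1054 + 4092)) + 11616)) = -38447*(39505 + ((9252 + 3038) + 11616)) = -38447*(39505 + (12290 + 11616)) = -38447*(39505 + 23906) = -38447*63411 = -2437962717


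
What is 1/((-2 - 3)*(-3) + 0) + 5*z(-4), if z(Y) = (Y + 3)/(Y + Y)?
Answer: 83/120 ≈ 0.69167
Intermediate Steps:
z(Y) = (3 + Y)/(2*Y) (z(Y) = (3 + Y)/((2*Y)) = (3 + Y)*(1/(2*Y)) = (3 + Y)/(2*Y))
1/((-2 - 3)*(-3) + 0) + 5*z(-4) = 1/((-2 - 3)*(-3) + 0) + 5*((1/2)*(3 - 4)/(-4)) = 1/(-5*(-3) + 0) + 5*((1/2)*(-1/4)*(-1)) = 1/(15 + 0) + 5*(1/8) = 1/15 + 5/8 = 83/120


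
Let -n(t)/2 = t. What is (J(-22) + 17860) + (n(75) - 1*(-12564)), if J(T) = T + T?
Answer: 30230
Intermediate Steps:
J(T) = 2*T
n(t) = -2*t
(J(-22) + 17860) + (n(75) - 1*(-12564)) = (2*(-22) + 17860) + (-2*75 - 1*(-12564)) = (-44 + 17860) + (-150 + 12564) = 17816 + 12414 = 30230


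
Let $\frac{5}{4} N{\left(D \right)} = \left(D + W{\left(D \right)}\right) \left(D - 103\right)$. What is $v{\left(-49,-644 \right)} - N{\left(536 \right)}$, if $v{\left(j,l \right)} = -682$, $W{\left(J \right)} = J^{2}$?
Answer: $- \frac{498528434}{5} \approx -9.9706 \cdot 10^{7}$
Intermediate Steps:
$N{\left(D \right)} = \frac{4 \left(-103 + D\right) \left(D + D^{2}\right)}{5}$ ($N{\left(D \right)} = \frac{4 \left(D + D^{2}\right) \left(D - 103\right)}{5} = \frac{4 \left(D + D^{2}\right) \left(-103 + D\right)}{5} = \frac{4 \left(-103 + D\right) \left(D + D^{2}\right)}{5}$)
$v{\left(-49,-644 \right)} - N{\left(536 \right)} = -682 - \frac{4}{5} \cdot 536 \left(-103 + 536^{2} - 54672\right) = -682 - \frac{4}{5} \cdot 536 \left(-103 + 287296 - 54672\right) = -682 - \frac{4}{5} \cdot 536 \cdot 232521 = -682 - \frac{498525024}{5} = - \frac{498528434}{5}$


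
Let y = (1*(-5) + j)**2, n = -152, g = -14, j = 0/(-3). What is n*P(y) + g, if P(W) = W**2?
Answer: -95014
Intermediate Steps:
j = 0 (j = 0*(-1/3) = 0)
y = 25 (y = (1*(-5) + 0)**2 = (-5 + 0)**2 = (-5)**2 = 25)
n*P(y) + g = -152*25**2 - 14 = -152*625 - 14 = -95000 - 14 = -95014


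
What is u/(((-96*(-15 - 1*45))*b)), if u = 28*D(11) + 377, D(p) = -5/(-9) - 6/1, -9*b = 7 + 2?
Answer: -2021/51840 ≈ -0.038985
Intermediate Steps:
b = -1 (b = -(7 + 2)/9 = -1/9*9 = -1)
D(p) = -49/9 (D(p) = -5*(-1/9) - 6*1 = 5/9 - 6 = -49/9)
u = 2021/9 (u = 28*(-49/9) + 377 = -1372/9 + 377 = 2021/9 ≈ 224.56)
u/(((-96*(-15 - 1*45))*b)) = 2021/(9*((-96*(-15 - 1*45)*(-1)))) = 2021/(9*((-96*(-15 - 45)*(-1)))) = 2021/(9*((-96*(-60)*(-1)))) = 2021/(9*((5760*(-1)))) = (2021/9)/(-5760) = (2021/9)*(-1/5760) = -2021/51840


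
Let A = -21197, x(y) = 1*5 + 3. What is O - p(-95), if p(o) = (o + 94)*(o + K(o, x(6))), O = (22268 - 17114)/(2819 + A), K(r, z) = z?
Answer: -267340/3063 ≈ -87.280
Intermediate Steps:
x(y) = 8 (x(y) = 5 + 3 = 8)
O = -859/3063 (O = (22268 - 17114)/(2819 - 21197) = 5154/(-18378) = 5154*(-1/18378) = -859/3063 ≈ -0.28044)
p(o) = (8 + o)*(94 + o) (p(o) = (o + 94)*(o + 8) = (94 + o)*(8 + o) = (8 + o)*(94 + o))
O - p(-95) = -859/3063 - (752 + (-95)² + 102*(-95)) = -859/3063 - (752 + 9025 - 9690) = -859/3063 - 1*87 = -859/3063 - 87 = -267340/3063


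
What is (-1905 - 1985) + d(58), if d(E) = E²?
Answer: -526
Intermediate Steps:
(-1905 - 1985) + d(58) = (-1905 - 1985) + 58² = -3890 + 3364 = -526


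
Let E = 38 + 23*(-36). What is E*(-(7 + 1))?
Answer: 6320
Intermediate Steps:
E = -790 (E = 38 - 828 = -790)
E*(-(7 + 1)) = -(-790)*(7 + 1) = -(-790)*8 = -790*(-8) = 6320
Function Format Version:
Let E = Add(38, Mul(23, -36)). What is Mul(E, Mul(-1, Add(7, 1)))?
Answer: 6320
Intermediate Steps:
E = -790 (E = Add(38, -828) = -790)
Mul(E, Mul(-1, Add(7, 1))) = Mul(-790, Mul(-1, Add(7, 1))) = Mul(-790, Mul(-1, 8)) = Mul(-790, -8) = 6320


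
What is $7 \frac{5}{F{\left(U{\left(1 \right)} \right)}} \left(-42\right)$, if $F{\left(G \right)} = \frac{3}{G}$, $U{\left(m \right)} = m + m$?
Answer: $-980$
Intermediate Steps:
$U{\left(m \right)} = 2 m$
$7 \frac{5}{F{\left(U{\left(1 \right)} \right)}} \left(-42\right) = 7 \frac{5}{3 \frac{1}{2 \cdot 1}} \left(-42\right) = 7 \frac{5}{3 \cdot \frac{1}{2}} \left(-42\right) = 7 \frac{5}{\frac{3}{2}} \left(-42\right) = 7 \cdot 5 \cdot \frac{2}{3} \left(-42\right) = 7 \cdot \frac{10}{3} \left(-42\right) = \frac{70}{3} \left(-42\right) = -980$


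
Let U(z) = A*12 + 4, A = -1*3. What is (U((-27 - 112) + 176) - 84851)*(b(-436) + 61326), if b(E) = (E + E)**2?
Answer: -69749209930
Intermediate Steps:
A = -3
b(E) = 4*E**2 (b(E) = (2*E)**2 = 4*E**2)
U(z) = -32 (U(z) = -3*12 + 4 = -36 + 4 = -32)
(U((-27 - 112) + 176) - 84851)*(b(-436) + 61326) = (-32 - 84851)*(4*(-436)**2 + 61326) = -84883*(4*190096 + 61326) = -84883*(760384 + 61326) = -84883*821710 = -69749209930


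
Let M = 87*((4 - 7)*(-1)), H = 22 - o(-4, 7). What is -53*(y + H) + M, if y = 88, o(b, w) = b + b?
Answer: -5993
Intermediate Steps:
o(b, w) = 2*b
H = 30 (H = 22 - 2*(-4) = 22 - 1*(-8) = 22 + 8 = 30)
M = 261 (M = 87*(-3*(-1)) = 87*3 = 261)
-53*(y + H) + M = -53*(88 + 30) + 261 = -53*118 + 261 = -6254 + 261 = -5993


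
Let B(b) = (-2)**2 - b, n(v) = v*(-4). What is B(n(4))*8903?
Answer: 178060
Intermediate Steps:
n(v) = -4*v
B(b) = 4 - b
B(n(4))*8903 = (4 - (-4)*4)*8903 = (4 - 1*(-16))*8903 = (4 + 16)*8903 = 20*8903 = 178060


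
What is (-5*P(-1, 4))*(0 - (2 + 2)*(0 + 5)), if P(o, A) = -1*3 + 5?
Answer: 200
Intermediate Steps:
P(o, A) = 2 (P(o, A) = -3 + 5 = 2)
(-5*P(-1, 4))*(0 - (2 + 2)*(0 + 5)) = (-5*2)*(0 - (2 + 2)*(0 + 5)) = -10*(0 - 4*5) = -10*(0 - 1*20) = -10*(0 - 20) = -10*(-20) = 200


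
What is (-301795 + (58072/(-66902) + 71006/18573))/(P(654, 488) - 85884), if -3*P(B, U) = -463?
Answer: 187498998298207/53262592218649 ≈ 3.5203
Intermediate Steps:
P(B, U) = 463/3 (P(B, U) = -⅓*(-463) = 463/3)
(-301795 + (58072/(-66902) + 71006/18573))/(P(654, 488) - 85884) = (-301795 + (58072/(-66902) + 71006/18573))/(463/3 - 85884) = (-301795 + (58072*(-1/66902) + 71006*(1/18573)))/(-257189/3) = (-301795 + (-29036/33451 + 71006/18573))*(-3/257189) = (-301795 + 1835936078/621285423)*(-3/257189) = -187498998298207/621285423*(-3/257189) = 187498998298207/53262592218649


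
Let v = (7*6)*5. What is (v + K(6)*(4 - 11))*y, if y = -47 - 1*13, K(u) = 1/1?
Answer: -12180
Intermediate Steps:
K(u) = 1
y = -60 (y = -47 - 13 = -60)
v = 210 (v = 42*5 = 210)
(v + K(6)*(4 - 11))*y = (210 + 1*(4 - 11))*(-60) = (210 + 1*(-7))*(-60) = (210 - 7)*(-60) = 203*(-60) = -12180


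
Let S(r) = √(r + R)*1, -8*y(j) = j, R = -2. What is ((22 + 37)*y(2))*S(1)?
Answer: -59*I/4 ≈ -14.75*I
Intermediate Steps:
y(j) = -j/8
S(r) = √(-2 + r) (S(r) = √(r - 2)*1 = √(-2 + r)*1 = √(-2 + r))
((22 + 37)*y(2))*S(1) = ((22 + 37)*(-⅛*2))*√(-2 + 1) = (59*(-¼))*√(-1) = -59*I/4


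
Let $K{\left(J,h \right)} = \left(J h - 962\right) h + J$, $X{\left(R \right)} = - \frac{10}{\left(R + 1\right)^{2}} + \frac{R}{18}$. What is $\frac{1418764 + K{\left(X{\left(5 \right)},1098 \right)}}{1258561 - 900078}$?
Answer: $\frac{362488}{358483} \approx 1.0112$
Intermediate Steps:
$X{\left(R \right)} = - \frac{10}{\left(1 + R\right)^{2}} + \frac{R}{18}$ ($X{\left(R \right)} = - \frac{10}{\left(1 + R\right)^{2}} + R \frac{1}{18} = - \frac{10}{\left(1 + R\right)^{2}} + \frac{R}{18}$)
$K{\left(J,h \right)} = J + h \left(-962 + J h\right)$ ($K{\left(J,h \right)} = \left(-962 + J h\right) h + J = h \left(-962 + J h\right) + J = J + h \left(-962 + J h\right)$)
$\frac{1418764 + K{\left(X{\left(5 \right)},1098 \right)}}{1258561 - 900078} = \frac{1418764 + \left(\left(- \frac{10}{\left(1 + 5\right)^{2}} + \frac{1}{18} \cdot 5\right) - 1056276 + \left(- \frac{10}{\left(1 + 5\right)^{2}} + \frac{1}{18} \cdot 5\right) 1098^{2}\right)}{1258561 - 900078} = \frac{1418764 + \left(\left(- \frac{10}{36} + \frac{5}{18}\right) - 1056276 + \left(- \frac{10}{36} + \frac{5}{18}\right) 1205604\right)}{358483} = \left(1418764 + \left(\left(\left(-10\right) \frac{1}{36} + \frac{5}{18}\right) - 1056276 + \left(\left(-10\right) \frac{1}{36} + \frac{5}{18}\right) 1205604\right)\right) \frac{1}{358483} = \left(1418764 + \left(\left(- \frac{5}{18} + \frac{5}{18}\right) - 1056276 + \left(- \frac{5}{18} + \frac{5}{18}\right) 1205604\right)\right) \frac{1}{358483} = \left(1418764 + \left(0 - 1056276 + 0 \cdot 1205604\right)\right) \frac{1}{358483} = \left(1418764 + \left(0 - 1056276 + 0\right)\right) \frac{1}{358483} = \left(1418764 - 1056276\right) \frac{1}{358483} = 362488 \cdot \frac{1}{358483} = \frac{362488}{358483}$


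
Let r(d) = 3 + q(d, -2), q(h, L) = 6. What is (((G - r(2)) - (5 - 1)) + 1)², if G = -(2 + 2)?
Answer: 256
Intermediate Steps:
G = -4 (G = -1*4 = -4)
r(d) = 9 (r(d) = 3 + 6 = 9)
(((G - r(2)) - (5 - 1)) + 1)² = (((-4 - 1*9) - (5 - 1)) + 1)² = (((-4 - 9) - 1*4) + 1)² = ((-13 - 4) + 1)² = (-17 + 1)² = (-16)² = 256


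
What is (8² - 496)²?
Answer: 186624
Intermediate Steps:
(8² - 496)² = (64 - 496)² = (-432)² = 186624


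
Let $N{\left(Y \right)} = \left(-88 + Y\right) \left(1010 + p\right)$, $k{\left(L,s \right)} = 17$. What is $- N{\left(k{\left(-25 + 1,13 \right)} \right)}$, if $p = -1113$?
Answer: $-7313$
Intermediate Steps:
$N{\left(Y \right)} = 9064 - 103 Y$ ($N{\left(Y \right)} = \left(-88 + Y\right) \left(1010 - 1113\right) = \left(-88 + Y\right) \left(-103\right) = 9064 - 103 Y$)
$- N{\left(k{\left(-25 + 1,13 \right)} \right)} = - (9064 - 1751) = \left(-1\right) 7313 = -7313$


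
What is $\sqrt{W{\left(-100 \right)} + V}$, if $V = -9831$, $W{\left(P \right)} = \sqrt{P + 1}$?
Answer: $\sqrt{-9831 + 3 i \sqrt{11}} \approx 0.0502 + 99.151 i$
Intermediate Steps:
$W{\left(P \right)} = \sqrt{1 + P}$
$\sqrt{W{\left(-100 \right)} + V} = \sqrt{\sqrt{1 - 100} - 9831} = \sqrt{\sqrt{-99} - 9831} = \sqrt{3 i \sqrt{11} - 9831} = \sqrt{-9831 + 3 i \sqrt{11}}$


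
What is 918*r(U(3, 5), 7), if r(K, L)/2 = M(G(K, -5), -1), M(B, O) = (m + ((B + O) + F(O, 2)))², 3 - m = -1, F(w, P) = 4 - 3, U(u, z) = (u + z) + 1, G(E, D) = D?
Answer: 1836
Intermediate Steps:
U(u, z) = 1 + u + z
F(w, P) = 1
m = 4 (m = 3 - 1*(-1) = 3 + 1 = 4)
M(B, O) = (5 + B + O)² (M(B, O) = (4 + ((B + O) + 1))² = (4 + (1 + B + O))² = (5 + B + O)²)
r(K, L) = 2 (r(K, L) = 2*(5 - 5 - 1)² = 2*(-1)² = 2*1 = 2)
918*r(U(3, 5), 7) = 918*2 = 1836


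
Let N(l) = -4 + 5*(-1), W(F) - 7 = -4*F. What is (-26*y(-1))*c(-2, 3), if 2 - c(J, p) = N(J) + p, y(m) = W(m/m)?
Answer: -624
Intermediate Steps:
W(F) = 7 - 4*F
y(m) = 3 (y(m) = 7 - 4*m/m = 7 - 4*1 = 7 - 4 = 3)
N(l) = -9 (N(l) = -4 - 5 = -9)
c(J, p) = 11 - p (c(J, p) = 2 - (-9 + p) = 2 + (9 - p) = 11 - p)
(-26*y(-1))*c(-2, 3) = (-26*3)*(11 - 1*3) = -78*(11 - 3) = -78*8 = -624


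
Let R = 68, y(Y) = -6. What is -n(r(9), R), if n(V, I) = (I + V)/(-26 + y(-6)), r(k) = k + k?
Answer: 43/16 ≈ 2.6875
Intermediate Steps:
r(k) = 2*k
n(V, I) = -I/32 - V/32 (n(V, I) = (I + V)/(-26 - 6) = (I + V)/(-32) = (I + V)*(-1/32) = -I/32 - V/32)
-n(r(9), R) = -(-1/32*68 - 9/16) = -(-17/8 - 1/32*18) = -(-17/8 - 9/16) = -1*(-43/16) = 43/16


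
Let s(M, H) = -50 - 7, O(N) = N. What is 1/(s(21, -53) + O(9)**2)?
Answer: 1/24 ≈ 0.041667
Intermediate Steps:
s(M, H) = -57
1/(s(21, -53) + O(9)**2) = 1/(-57 + 9**2) = 1/(-57 + 81) = 1/24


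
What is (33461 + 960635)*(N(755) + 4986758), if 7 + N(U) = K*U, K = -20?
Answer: 4942298372496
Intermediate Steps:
N(U) = -7 - 20*U
(33461 + 960635)*(N(755) + 4986758) = (33461 + 960635)*((-7 - 20*755) + 4986758) = 994096*((-7 - 15100) + 4986758) = 994096*(-15107 + 4986758) = 994096*4971651 = 4942298372496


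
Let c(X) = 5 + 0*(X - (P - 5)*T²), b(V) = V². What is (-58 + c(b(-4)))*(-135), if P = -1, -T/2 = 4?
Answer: 7155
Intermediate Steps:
T = -8 (T = -2*4 = -8)
c(X) = 5 (c(X) = 5 + 0*(X - (-1 - 5)*(-8)²) = 5 + 0*(X - (-6)*64) = 5 + 0*(X - 1*(-384)) = 5 + 0*(X + 384) = 5 + 0*(384 + X) = 5 + 0 = 5)
(-58 + c(b(-4)))*(-135) = (-58 + 5)*(-135) = -53*(-135) = 7155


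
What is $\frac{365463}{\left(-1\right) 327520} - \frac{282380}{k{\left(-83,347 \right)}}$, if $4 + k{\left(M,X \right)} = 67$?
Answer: $- \frac{13215445967}{2947680} \approx -4483.3$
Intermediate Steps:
$k{\left(M,X \right)} = 63$ ($k{\left(M,X \right)} = -4 + 67 = 63$)
$\frac{365463}{\left(-1\right) 327520} - \frac{282380}{k{\left(-83,347 \right)}} = \frac{365463}{\left(-1\right) 327520} - \frac{282380}{63} = \frac{365463}{-327520} - \frac{40340}{9} = 365463 \left(- \frac{1}{327520}\right) - \frac{40340}{9} = - \frac{365463}{327520} - \frac{40340}{9} = - \frac{13215445967}{2947680}$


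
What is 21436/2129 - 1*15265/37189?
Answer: 764684219/79175381 ≈ 9.6581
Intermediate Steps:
21436/2129 - 1*15265/37189 = 21436*(1/2129) - 15265*1/37189 = 21436/2129 - 15265/37189 = 764684219/79175381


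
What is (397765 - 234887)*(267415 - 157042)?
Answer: 17977333494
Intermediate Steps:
(397765 - 234887)*(267415 - 157042) = 162878*110373 = 17977333494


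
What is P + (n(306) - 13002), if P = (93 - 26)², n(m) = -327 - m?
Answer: -9146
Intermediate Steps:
P = 4489 (P = 67² = 4489)
P + (n(306) - 13002) = 4489 + ((-327 - 1*306) - 13002) = 4489 + ((-327 - 306) - 13002) = 4489 + (-633 - 13002) = 4489 - 13635 = -9146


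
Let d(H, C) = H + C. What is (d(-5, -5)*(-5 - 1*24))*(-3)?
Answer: -870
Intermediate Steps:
d(H, C) = C + H
(d(-5, -5)*(-5 - 1*24))*(-3) = ((-5 - 5)*(-5 - 1*24))*(-3) = -10*(-5 - 24)*(-3) = -10*(-29)*(-3) = 290*(-3) = -870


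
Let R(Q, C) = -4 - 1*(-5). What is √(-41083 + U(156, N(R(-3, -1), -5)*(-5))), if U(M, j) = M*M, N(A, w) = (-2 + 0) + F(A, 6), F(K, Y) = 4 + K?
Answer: I*√16747 ≈ 129.41*I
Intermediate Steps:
R(Q, C) = 1 (R(Q, C) = -4 + 5 = 1)
N(A, w) = 2 + A (N(A, w) = (-2 + 0) + (4 + A) = -2 + (4 + A) = 2 + A)
U(M, j) = M²
√(-41083 + U(156, N(R(-3, -1), -5)*(-5))) = √(-41083 + 156²) = √(-41083 + 24336) = √(-16747) = I*√16747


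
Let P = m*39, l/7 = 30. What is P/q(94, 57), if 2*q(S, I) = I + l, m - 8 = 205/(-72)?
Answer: 4823/3204 ≈ 1.5053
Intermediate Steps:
l = 210 (l = 7*30 = 210)
m = 371/72 (m = 8 + 205/(-72) = 8 + 205*(-1/72) = 8 - 205/72 = 371/72 ≈ 5.1528)
q(S, I) = 105 + I/2 (q(S, I) = (I + 210)/2 = (210 + I)/2 = 105 + I/2)
P = 4823/24 (P = (371/72)*39 = 4823/24 ≈ 200.96)
P/q(94, 57) = 4823/(24*(105 + (½)*57)) = 4823/(24*(105 + 57/2)) = 4823/(24*(267/2)) = (4823/24)*(2/267) = 4823/3204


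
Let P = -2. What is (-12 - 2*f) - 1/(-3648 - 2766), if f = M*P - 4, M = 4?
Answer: 76969/6414 ≈ 12.000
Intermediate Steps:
f = -12 (f = 4*(-2) - 4 = -8 - 4 = -12)
(-12 - 2*f) - 1/(-3648 - 2766) = (-12 - 2*(-12)) - 1/(-3648 - 2766) = (-12 + 24) - 1/(-6414) = 12 - 1*(-1/6414) = 12 + 1/6414 = 76969/6414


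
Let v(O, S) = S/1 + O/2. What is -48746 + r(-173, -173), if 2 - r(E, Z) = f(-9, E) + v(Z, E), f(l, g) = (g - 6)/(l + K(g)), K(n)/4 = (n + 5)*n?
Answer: -11272354985/232494 ≈ -48485.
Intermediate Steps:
v(O, S) = S + O/2 (v(O, S) = S*1 + O*(½) = S + O/2)
K(n) = 4*n*(5 + n) (K(n) = 4*((n + 5)*n) = 4*((5 + n)*n) = 4*(n*(5 + n)) = 4*n*(5 + n))
f(l, g) = (-6 + g)/(l + 4*g*(5 + g)) (f(l, g) = (g - 6)/(l + 4*g*(5 + g)) = (-6 + g)/(l + 4*g*(5 + g)))
r(E, Z) = 2 - E - Z/2 - (-6 + E)/(-9 + 4*E*(5 + E)) (r(E, Z) = 2 - ((-6 + E)/(-9 + 4*E*(5 + E)) + (E + Z/2)) = 2 - (E + Z/2 + (-6 + E)/(-9 + 4*E*(5 + E))) = 2 + (-E - Z/2 - (-6 + E)/(-9 + 4*E*(5 + E))) = 2 - E - Z/2 - (-6 + E)/(-9 + 4*E*(5 + E)))
-48746 + r(-173, -173) = -48746 + (12 - 2*(-173) + (-9 + 4*(-173)*(5 - 173))*(4 - 1*(-173) - 2*(-173)))/(2*(-9 + 4*(-173)*(5 - 173))) = -48746 + (12 + 346 + (-9 + 4*(-173)*(-168))*(4 + 173 + 346))/(2*(-9 + 4*(-173)*(-168))) = -48746 + (12 + 346 + (-9 + 116256)*523)/(2*(-9 + 116256)) = -48746 + (½)*(12 + 346 + 116247*523)/116247 = -48746 + (½)*(1/116247)*(12 + 346 + 60797181) = -48746 + (½)*(1/116247)*60797539 = -48746 + 60797539/232494 = -11272354985/232494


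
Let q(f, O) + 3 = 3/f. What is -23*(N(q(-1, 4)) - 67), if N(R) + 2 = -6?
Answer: 1725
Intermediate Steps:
q(f, O) = -3 + 3/f
N(R) = -8 (N(R) = -2 - 6 = -8)
-23*(N(q(-1, 4)) - 67) = -23*(-8 - 67) = -23*(-75) = 1725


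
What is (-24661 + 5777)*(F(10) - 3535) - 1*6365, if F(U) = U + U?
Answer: 66370895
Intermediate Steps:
F(U) = 2*U
(-24661 + 5777)*(F(10) - 3535) - 1*6365 = (-24661 + 5777)*(2*10 - 3535) - 1*6365 = -18884*(20 - 3535) - 6365 = -18884*(-3515) - 6365 = 66377260 - 6365 = 66370895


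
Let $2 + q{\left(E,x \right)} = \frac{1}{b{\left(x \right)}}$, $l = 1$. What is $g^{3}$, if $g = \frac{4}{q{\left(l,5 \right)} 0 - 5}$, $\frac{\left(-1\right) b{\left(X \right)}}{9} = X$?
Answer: $- \frac{64}{125} \approx -0.512$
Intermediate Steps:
$b{\left(X \right)} = - 9 X$
$q{\left(E,x \right)} = -2 - \frac{1}{9 x}$ ($q{\left(E,x \right)} = -2 + \frac{1}{\left(-9\right) x} = -2 - \frac{1}{9 x}$)
$g = - \frac{4}{5}$ ($g = \frac{4}{\left(-2 - \frac{1}{9 \cdot 5}\right) 0 - 5} = \frac{4}{\left(-2 - \frac{1}{45}\right) 0 - 5} = \frac{4}{\left(- \frac{91}{45}\right) 0 - 5} = \frac{4}{0 - 5} = \frac{4}{-5} = 4 \left(- \frac{1}{5}\right) = - \frac{4}{5} \approx -0.8$)
$g^{3} = \left(- \frac{4}{5}\right)^{3} = - \frac{64}{125}$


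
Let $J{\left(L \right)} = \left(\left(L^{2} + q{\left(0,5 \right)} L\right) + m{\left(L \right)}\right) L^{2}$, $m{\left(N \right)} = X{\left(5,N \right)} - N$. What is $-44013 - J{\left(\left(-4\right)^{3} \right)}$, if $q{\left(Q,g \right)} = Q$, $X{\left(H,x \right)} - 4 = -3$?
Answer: $-17087469$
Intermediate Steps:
$X{\left(H,x \right)} = 1$ ($X{\left(H,x \right)} = 4 - 3 = 1$)
$m{\left(N \right)} = 1 - N$
$J{\left(L \right)} = L^{2} \left(1 + L^{2} - L\right)$ ($J{\left(L \right)} = \left(\left(L^{2} + 0 L\right) - \left(-1 + L\right)\right) L^{2} = \left(\left(L^{2} + 0\right) - \left(-1 + L\right)\right) L^{2} = \left(L^{2} - \left(-1 + L\right)\right) L^{2} = \left(1 + L^{2} - L\right) L^{2} = L^{2} \left(1 + L^{2} - L\right)$)
$-44013 - J{\left(\left(-4\right)^{3} \right)} = -44013 - \left(\left(-4\right)^{3}\right)^{2} \left(1 + \left(\left(-4\right)^{3}\right)^{2} - \left(-4\right)^{3}\right) = -44013 - \left(-64\right)^{2} \left(1 + \left(-64\right)^{2} - -64\right) = -44013 - 4096 \left(1 + 4096 + 64\right) = -44013 - 4096 \cdot 4161 = -44013 - 17043456 = -17087469$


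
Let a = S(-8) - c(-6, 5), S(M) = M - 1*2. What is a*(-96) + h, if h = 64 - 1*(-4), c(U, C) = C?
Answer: 1508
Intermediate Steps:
h = 68 (h = 64 + 4 = 68)
S(M) = -2 + M (S(M) = M - 2 = -2 + M)
a = -15 (a = (-2 - 8) - 1*5 = -10 - 5 = -15)
a*(-96) + h = -15*(-96) + 68 = 1440 + 68 = 1508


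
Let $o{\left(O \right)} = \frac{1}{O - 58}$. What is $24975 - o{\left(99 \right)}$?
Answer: $\frac{1023974}{41} \approx 24975.0$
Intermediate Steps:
$o{\left(O \right)} = \frac{1}{-58 + O}$
$24975 - o{\left(99 \right)} = 24975 - \frac{1}{-58 + 99} = 24975 - \frac{1}{41} = \frac{1023974}{41}$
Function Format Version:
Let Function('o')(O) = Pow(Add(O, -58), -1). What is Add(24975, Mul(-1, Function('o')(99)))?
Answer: Rational(1023974, 41) ≈ 24975.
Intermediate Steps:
Function('o')(O) = Pow(Add(-58, O), -1)
Add(24975, Mul(-1, Function('o')(99))) = Add(24975, Mul(-1, Pow(Add(-58, 99), -1))) = Add(24975, Mul(-1, Pow(41, -1))) = Add(24975, Mul(-1, Rational(1, 41))) = Add(24975, Rational(-1, 41)) = Rational(1023974, 41)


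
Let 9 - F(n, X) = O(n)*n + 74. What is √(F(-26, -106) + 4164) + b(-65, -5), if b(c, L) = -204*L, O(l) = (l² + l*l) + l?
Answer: 1020 + 5*√1543 ≈ 1216.4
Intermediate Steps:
O(l) = l + 2*l² (O(l) = (l² + l²) + l = 2*l² + l = l + 2*l²)
F(n, X) = -65 - n²*(1 + 2*n) (F(n, X) = 9 - ((n*(1 + 2*n))*n + 74) = 9 - (n²*(1 + 2*n) + 74) = 9 - (74 + n²*(1 + 2*n)) = 9 + (-74 - n²*(1 + 2*n)) = -65 - n²*(1 + 2*n))
√(F(-26, -106) + 4164) + b(-65, -5) = √((-65 - 1*(-26)²*(1 + 2*(-26))) + 4164) - 204*(-5) = √((-65 - 1*676*(1 - 52)) + 4164) + 1020 = √((-65 - 1*676*(-51)) + 4164) + 1020 = √((-65 + 34476) + 4164) + 1020 = √(34411 + 4164) + 1020 = √38575 + 1020 = 5*√1543 + 1020 = 1020 + 5*√1543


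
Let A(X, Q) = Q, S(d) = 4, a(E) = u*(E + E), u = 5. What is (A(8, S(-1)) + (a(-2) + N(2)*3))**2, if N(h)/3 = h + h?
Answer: 400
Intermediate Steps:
a(E) = 10*E (a(E) = 5*(E + E) = 5*(2*E) = 10*E)
N(h) = 6*h (N(h) = 3*(h + h) = 3*(2*h) = 6*h)
(A(8, S(-1)) + (a(-2) + N(2)*3))**2 = (4 + (10*(-2) + (6*2)*3))**2 = (4 + (-20 + 12*3))**2 = (4 + (-20 + 36))**2 = (4 + 16)**2 = 20**2 = 400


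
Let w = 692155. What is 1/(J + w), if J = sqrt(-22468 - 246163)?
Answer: 692155/479078812656 - I*sqrt(268631)/479078812656 ≈ 1.4448e-6 - 1.0819e-9*I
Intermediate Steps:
J = I*sqrt(268631) (J = sqrt(-268631) = I*sqrt(268631) ≈ 518.3*I)
1/(J + w) = 1/(I*sqrt(268631) + 692155) = 1/(692155 + I*sqrt(268631))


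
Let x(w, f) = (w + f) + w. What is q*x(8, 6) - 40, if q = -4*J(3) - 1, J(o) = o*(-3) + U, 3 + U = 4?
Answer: 642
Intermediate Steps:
U = 1 (U = -3 + 4 = 1)
x(w, f) = f + 2*w (x(w, f) = (f + w) + w = f + 2*w)
J(o) = 1 - 3*o (J(o) = o*(-3) + 1 = -3*o + 1 = 1 - 3*o)
q = 31 (q = -4*(1 - 3*3) - 1 = -4*(1 - 9) - 1 = -4*(-8) - 1 = 32 - 1 = 31)
q*x(8, 6) - 40 = 31*(6 + 2*8) - 40 = 31*(6 + 16) - 40 = 31*22 - 40 = 682 - 40 = 642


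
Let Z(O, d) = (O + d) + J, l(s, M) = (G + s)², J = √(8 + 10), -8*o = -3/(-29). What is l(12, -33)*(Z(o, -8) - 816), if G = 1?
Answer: -32307899/232 + 507*√2 ≈ -1.3854e+5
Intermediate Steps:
o = -3/232 (o = -(-3)/(8*(-29)) = -(-3)*(-1)/(8*29) = -⅛*3/29 = -3/232 ≈ -0.012931)
J = 3*√2 (J = √18 = 3*√2 ≈ 4.2426)
l(s, M) = (1 + s)²
Z(O, d) = O + d + 3*√2 (Z(O, d) = (O + d) + 3*√2 = O + d + 3*√2)
l(12, -33)*(Z(o, -8) - 816) = (1 + 12)²*((-3/232 - 8 + 3*√2) - 816) = 13²*((-1859/232 + 3*√2) - 816) = 169*(-191171/232 + 3*√2) = -32307899/232 + 507*√2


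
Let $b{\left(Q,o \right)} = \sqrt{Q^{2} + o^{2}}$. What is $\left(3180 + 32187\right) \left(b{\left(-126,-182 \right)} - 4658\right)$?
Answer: $-164739486 + 2475690 \sqrt{10} \approx -1.5691 \cdot 10^{8}$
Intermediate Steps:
$\left(3180 + 32187\right) \left(b{\left(-126,-182 \right)} - 4658\right) = \left(3180 + 32187\right) \left(\sqrt{\left(-126\right)^{2} + \left(-182\right)^{2}} - 4658\right) = 35367 \left(\sqrt{15876 + 33124} - 4658\right) = 35367 \left(\sqrt{49000} - 4658\right) = 35367 \left(70 \sqrt{10} - 4658\right) = 35367 \left(-4658 + 70 \sqrt{10}\right) = -164739486 + 2475690 \sqrt{10}$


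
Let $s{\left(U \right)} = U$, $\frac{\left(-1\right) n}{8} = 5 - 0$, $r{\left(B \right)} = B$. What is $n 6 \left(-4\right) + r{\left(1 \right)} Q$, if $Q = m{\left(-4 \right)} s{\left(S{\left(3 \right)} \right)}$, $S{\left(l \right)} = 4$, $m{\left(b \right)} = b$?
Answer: $944$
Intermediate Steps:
$n = -40$ ($n = - 8 \left(5 - 0\right) = - 8 \left(5 + 0\right) = \left(-8\right) 5 = -40$)
$Q = -16$ ($Q = \left(-4\right) 4 = -16$)
$n 6 \left(-4\right) + r{\left(1 \right)} Q = \left(-40\right) 6 \left(-4\right) + 1 \left(-16\right) = \left(-240\right) \left(-4\right) - 16 = 960 - 16 = 944$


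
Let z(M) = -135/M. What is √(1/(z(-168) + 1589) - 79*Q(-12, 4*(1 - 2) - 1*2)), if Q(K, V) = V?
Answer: √3757006172258/89029 ≈ 21.772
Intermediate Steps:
√(1/(z(-168) + 1589) - 79*Q(-12, 4*(1 - 2) - 1*2)) = √(1/(-135/(-168) + 1589) - 79*(4*(1 - 2) - 1*2)) = √(1/(-135*(-1/168) + 1589) - 79*(4*(-1) - 2)) = √(1/(45/56 + 1589) - 79*(-4 - 2)) = √(1/(89029/56) - 79*(-6)) = √(56/89029 + 474) = √(42199802/89029) = √3757006172258/89029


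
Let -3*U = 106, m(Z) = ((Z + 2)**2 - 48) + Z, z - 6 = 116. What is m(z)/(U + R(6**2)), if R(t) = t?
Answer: 23175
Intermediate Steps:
z = 122 (z = 6 + 116 = 122)
m(Z) = -48 + Z + (2 + Z)**2 (m(Z) = ((2 + Z)**2 - 48) + Z = (-48 + (2 + Z)**2) + Z = -48 + Z + (2 + Z)**2)
U = -106/3 (U = -1/3*106 = -106/3 ≈ -35.333)
m(z)/(U + R(6**2)) = (-48 + 122 + (2 + 122)**2)/(-106/3 + 6**2) = (-48 + 122 + 124**2)/(-106/3 + 36) = (-48 + 122 + 15376)/(2/3) = (3/2)*15450 = 23175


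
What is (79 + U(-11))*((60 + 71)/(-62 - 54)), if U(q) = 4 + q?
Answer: -2358/29 ≈ -81.310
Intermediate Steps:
(79 + U(-11))*((60 + 71)/(-62 - 54)) = (79 + (4 - 11))*((60 + 71)/(-62 - 54)) = (79 - 7)*(131/(-116)) = 72*(131*(-1/116)) = 72*(-131/116) = -2358/29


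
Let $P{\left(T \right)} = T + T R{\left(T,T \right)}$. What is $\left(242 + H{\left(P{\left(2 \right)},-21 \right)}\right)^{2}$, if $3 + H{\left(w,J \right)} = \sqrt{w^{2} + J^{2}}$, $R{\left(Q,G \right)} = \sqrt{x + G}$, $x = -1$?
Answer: $\left(239 + \sqrt{457}\right)^{2} \approx 67797.0$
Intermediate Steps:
$R{\left(Q,G \right)} = \sqrt{-1 + G}$
$P{\left(T \right)} = T + T \sqrt{-1 + T}$
$H{\left(w,J \right)} = -3 + \sqrt{J^{2} + w^{2}}$ ($H{\left(w,J \right)} = -3 + \sqrt{w^{2} + J^{2}} = -3 + \sqrt{J^{2} + w^{2}}$)
$\left(242 + H{\left(P{\left(2 \right)},-21 \right)}\right)^{2} = \left(242 - \left(3 - \sqrt{\left(-21\right)^{2} + \left(2 \left(1 + \sqrt{-1 + 2}\right)\right)^{2}}\right)\right)^{2} = \left(242 - \left(3 - \sqrt{441 + \left(2 \left(1 + \sqrt{1}\right)\right)^{2}}\right)\right)^{2} = \left(242 - \left(3 - \sqrt{441 + \left(2 \left(1 + 1\right)\right)^{2}}\right)\right)^{2} = \left(242 - \left(3 - \sqrt{441 + \left(2 \cdot 2\right)^{2}}\right)\right)^{2} = \left(242 - \left(3 - \sqrt{441 + 4^{2}}\right)\right)^{2} = \left(242 - \left(3 - \sqrt{441 + 16}\right)\right)^{2} = \left(242 - \left(3 - \sqrt{457}\right)\right)^{2} = \left(239 + \sqrt{457}\right)^{2}$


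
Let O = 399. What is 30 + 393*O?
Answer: 156837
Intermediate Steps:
30 + 393*O = 30 + 393*399 = 30 + 156807 = 156837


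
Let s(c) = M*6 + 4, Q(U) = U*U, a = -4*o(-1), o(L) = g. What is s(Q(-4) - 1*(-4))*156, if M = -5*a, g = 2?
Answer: 38064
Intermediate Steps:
o(L) = 2
a = -8 (a = -4*2 = -8)
Q(U) = U**2
M = 40 (M = -5*(-8) = 40)
s(c) = 244 (s(c) = 40*6 + 4 = 240 + 4 = 244)
s(Q(-4) - 1*(-4))*156 = 244*156 = 38064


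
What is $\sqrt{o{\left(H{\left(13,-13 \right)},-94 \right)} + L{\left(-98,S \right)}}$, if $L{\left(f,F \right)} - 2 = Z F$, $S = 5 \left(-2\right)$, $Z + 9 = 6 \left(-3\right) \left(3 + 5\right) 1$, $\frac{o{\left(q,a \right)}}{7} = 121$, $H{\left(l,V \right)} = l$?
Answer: $\sqrt{2379} \approx 48.775$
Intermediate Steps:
$o{\left(q,a \right)} = 847$ ($o{\left(q,a \right)} = 7 \cdot 121 = 847$)
$Z = -153$ ($Z = -9 + 6 \left(-3\right) \left(3 + 5\right) 1 = -9 - 18 \cdot 8 \cdot 1 = -9 - 144 = -153$)
$S = -10$
$L{\left(f,F \right)} = 2 - 153 F$
$\sqrt{o{\left(H{\left(13,-13 \right)},-94 \right)} + L{\left(-98,S \right)}} = \sqrt{847 + \left(2 - -1530\right)} = \sqrt{847 + \left(2 + 1530\right)} = \sqrt{847 + 1532} = \sqrt{2379}$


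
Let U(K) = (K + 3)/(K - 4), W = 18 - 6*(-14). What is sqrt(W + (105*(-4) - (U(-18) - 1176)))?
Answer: sqrt(414942)/22 ≈ 29.280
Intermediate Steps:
W = 102 (W = 18 + 84 = 102)
U(K) = (3 + K)/(-4 + K)
sqrt(W + (105*(-4) - (U(-18) - 1176))) = sqrt(102 + (105*(-4) - ((3 - 18)/(-4 - 18) - 1176))) = sqrt(102 + (-420 - (-15/(-22) - 1176))) = sqrt(102 + (-420 - (-1/22*(-15) - 1176))) = sqrt(102 + (-420 - (15/22 - 1176))) = sqrt(102 + (-420 - 1*(-25857/22))) = sqrt(102 + (-420 + 25857/22)) = sqrt(102 + 16617/22) = sqrt(18861/22) = sqrt(414942)/22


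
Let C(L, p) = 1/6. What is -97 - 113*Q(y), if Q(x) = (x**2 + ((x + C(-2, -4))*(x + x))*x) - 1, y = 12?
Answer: -412208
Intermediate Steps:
C(L, p) = 1/6
Q(x) = -1 + x**2 + 2*x**2*(1/6 + x) (Q(x) = (x**2 + ((x + 1/6)*(x + x))*x) - 1 = (x**2 + ((1/6 + x)*(2*x))*x) - 1 = (x**2 + (2*x*(1/6 + x))*x) - 1 = (x**2 + 2*x**2*(1/6 + x)) - 1 = -1 + x**2 + 2*x**2*(1/6 + x))
-97 - 113*Q(y) = -97 - 113*(-1 + 2*12**3 + (4/3)*12**2) = -97 - 113*(-1 + 2*1728 + (4/3)*144) = -97 - 113*(-1 + 3456 + 192) = -97 - 113*3647 = -97 - 412111 = -412208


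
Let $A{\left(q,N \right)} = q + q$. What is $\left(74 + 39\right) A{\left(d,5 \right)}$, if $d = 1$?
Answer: $226$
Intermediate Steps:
$A{\left(q,N \right)} = 2 q$
$\left(74 + 39\right) A{\left(d,5 \right)} = \left(74 + 39\right) 2 \cdot 1 = 113 \cdot 2 = 226$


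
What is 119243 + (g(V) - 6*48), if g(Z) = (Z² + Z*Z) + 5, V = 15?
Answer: 119410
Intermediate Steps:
g(Z) = 5 + 2*Z² (g(Z) = (Z² + Z²) + 5 = 2*Z² + 5 = 5 + 2*Z²)
119243 + (g(V) - 6*48) = 119243 + ((5 + 2*15²) - 6*48) = 119243 + ((5 + 2*225) - 288) = 119243 + ((5 + 450) - 288) = 119243 + (455 - 288) = 119243 + 167 = 119410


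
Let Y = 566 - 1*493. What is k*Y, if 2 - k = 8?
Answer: -438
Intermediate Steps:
Y = 73 (Y = 566 - 493 = 73)
k = -6 (k = 2 - 1*8 = 2 - 8 = -6)
k*Y = -6*73 = -438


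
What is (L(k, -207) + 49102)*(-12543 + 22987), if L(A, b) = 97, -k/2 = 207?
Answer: 513834356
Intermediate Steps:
k = -414 (k = -2*207 = -414)
(L(k, -207) + 49102)*(-12543 + 22987) = (97 + 49102)*(-12543 + 22987) = 49199*10444 = 513834356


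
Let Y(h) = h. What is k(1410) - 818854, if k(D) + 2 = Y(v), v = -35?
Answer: -818891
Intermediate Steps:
k(D) = -37 (k(D) = -2 - 35 = -37)
k(1410) - 818854 = -37 - 818854 = -818891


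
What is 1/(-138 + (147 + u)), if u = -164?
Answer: -1/155 ≈ -0.0064516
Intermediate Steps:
1/(-138 + (147 + u)) = 1/(-138 + (147 - 164)) = 1/(-138 - 17) = 1/(-155) = -1/155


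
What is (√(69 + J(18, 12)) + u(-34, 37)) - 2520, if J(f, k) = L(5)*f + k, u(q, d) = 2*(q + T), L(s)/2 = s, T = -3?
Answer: -2594 + 3*√29 ≈ -2577.8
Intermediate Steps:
L(s) = 2*s
u(q, d) = -6 + 2*q (u(q, d) = 2*(q - 3) = 2*(-3 + q) = -6 + 2*q)
J(f, k) = k + 10*f (J(f, k) = (2*5)*f + k = 10*f + k = k + 10*f)
(√(69 + J(18, 12)) + u(-34, 37)) - 2520 = (√(69 + (12 + 10*18)) + (-6 + 2*(-34))) - 2520 = (√(69 + (12 + 180)) + (-6 - 68)) - 2520 = (√(69 + 192) - 74) - 2520 = (√261 - 74) - 2520 = (3*√29 - 74) - 2520 = (-74 + 3*√29) - 2520 = -2594 + 3*√29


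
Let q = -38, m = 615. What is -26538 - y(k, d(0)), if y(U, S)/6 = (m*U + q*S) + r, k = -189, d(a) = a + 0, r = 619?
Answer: 667158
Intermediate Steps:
d(a) = a
y(U, S) = 3714 - 228*S + 3690*U (y(U, S) = 6*((615*U - 38*S) + 619) = 6*((-38*S + 615*U) + 619) = 6*(619 - 38*S + 615*U) = 3714 - 228*S + 3690*U)
-26538 - y(k, d(0)) = -26538 - (3714 - 228*0 + 3690*(-189)) = -26538 - (3714 + 0 - 697410) = -26538 - 1*(-693696) = -26538 + 693696 = 667158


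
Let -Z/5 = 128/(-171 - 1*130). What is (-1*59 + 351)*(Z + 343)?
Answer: 30333836/301 ≈ 1.0078e+5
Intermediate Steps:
Z = 640/301 (Z = -640/(-171 - 1*130) = -640/(-171 - 130) = -640/(-301) = -640*(-1)/301 = -5*(-128/301) = 640/301 ≈ 2.1262)
(-1*59 + 351)*(Z + 343) = (-1*59 + 351)*(640/301 + 343) = (-59 + 351)*(103883/301) = 292*(103883/301) = 30333836/301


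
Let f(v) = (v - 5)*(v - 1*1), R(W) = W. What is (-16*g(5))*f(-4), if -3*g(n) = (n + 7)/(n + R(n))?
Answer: 288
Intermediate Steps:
f(v) = (-1 + v)*(-5 + v) (f(v) = (-5 + v)*(v - 1) = (-5 + v)*(-1 + v) = (-1 + v)*(-5 + v))
g(n) = -(7 + n)/(6*n) (g(n) = -(n + 7)/(3*(n + n)) = -(7 + n)/(3*(2*n)) = -(7 + n)*1/(2*n)/3 = -(7 + n)/(6*n))
(-16*g(5))*f(-4) = (-8*(-7 - 1*5)/(3*5))*(5 + (-4)² - 6*(-4)) = (-8*(-7 - 5)/(3*5))*(5 + 16 + 24) = -8*(-12)/(3*5)*45 = -16*(-⅖)*45 = (32/5)*45 = 288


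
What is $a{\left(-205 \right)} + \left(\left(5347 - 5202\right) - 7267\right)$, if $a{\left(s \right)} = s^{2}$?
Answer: $34903$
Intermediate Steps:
$a{\left(-205 \right)} + \left(\left(5347 - 5202\right) - 7267\right) = \left(-205\right)^{2} + \left(\left(5347 - 5202\right) - 7267\right) = 42025 + \left(145 - 7267\right) = 42025 - 7122 = 34903$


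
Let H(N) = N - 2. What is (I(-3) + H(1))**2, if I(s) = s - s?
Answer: 1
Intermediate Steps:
I(s) = 0
H(N) = -2 + N
(I(-3) + H(1))**2 = (0 + (-2 + 1))**2 = (0 - 1)**2 = (-1)**2 = 1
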